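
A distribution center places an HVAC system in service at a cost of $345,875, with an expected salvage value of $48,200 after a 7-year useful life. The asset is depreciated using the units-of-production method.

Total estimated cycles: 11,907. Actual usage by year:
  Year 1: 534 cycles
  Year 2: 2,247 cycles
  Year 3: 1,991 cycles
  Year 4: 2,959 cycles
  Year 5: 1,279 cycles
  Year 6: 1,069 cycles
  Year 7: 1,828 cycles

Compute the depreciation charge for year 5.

Depreciable base = $345,875 − $48,200 = $297,675.
Rate = $297,675 / 11,907 cycles = $25 per cycle.
Year 1: 534 × $25 = $13,350. Book value $332,525.
Year 2: 2,247 × $25 = $56,175. Book value $276,350.
Year 3: 1,991 × $25 = $49,775. Book value $226,575.
Year 4: 2,959 × $25 = $73,975. Book value $152,600.
Year 5: 1,279 × $25 = $31,975. Book value $120,625.

$31,975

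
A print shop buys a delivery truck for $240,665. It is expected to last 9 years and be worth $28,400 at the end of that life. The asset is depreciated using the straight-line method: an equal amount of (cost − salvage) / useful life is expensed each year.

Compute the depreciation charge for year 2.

Depreciable base = $240,665 − $28,400 = $212,265.
Annual expense = $212,265 / 9 = $23,585.

$23,585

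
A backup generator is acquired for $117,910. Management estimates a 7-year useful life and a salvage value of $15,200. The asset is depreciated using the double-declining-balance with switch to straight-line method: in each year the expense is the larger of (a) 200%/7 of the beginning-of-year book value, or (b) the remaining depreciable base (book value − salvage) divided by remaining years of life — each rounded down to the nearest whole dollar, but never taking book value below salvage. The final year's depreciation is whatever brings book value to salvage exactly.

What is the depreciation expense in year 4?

Depreciable base = $117,910 − $15,200 = $102,710.
Year 1: DB = ⌊$117,910 × 200%/7⌋ = $33,688; SL = ⌊$102,710/7⌋ = $14,672 → take DB $33,688. Book value $84,222.
Year 2: DB = ⌊$84,222 × 200%/7⌋ = $24,063; SL = ⌊$69,022/6⌋ = $11,503 → take DB $24,063. Book value $60,159.
Year 3: DB = ⌊$60,159 × 200%/7⌋ = $17,188; SL = ⌊$44,959/5⌋ = $8,991 → take DB $17,188. Book value $42,971.
Year 4: DB = ⌊$42,971 × 200%/7⌋ = $12,277; SL = ⌊$27,771/4⌋ = $6,942 → take DB $12,277. Book value $30,694.

$12,277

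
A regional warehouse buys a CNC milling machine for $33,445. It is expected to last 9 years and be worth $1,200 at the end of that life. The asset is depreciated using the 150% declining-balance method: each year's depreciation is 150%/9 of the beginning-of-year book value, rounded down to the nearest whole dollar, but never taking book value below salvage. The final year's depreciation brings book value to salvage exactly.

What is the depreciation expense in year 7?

Depreciable base = $33,445 − $1,200 = $32,245.
Year 1: ⌊$33,445 × 150%/9⌋ = $5,574. Book value $27,871.
Year 2: ⌊$27,871 × 150%/9⌋ = $4,645. Book value $23,226.
Year 3: ⌊$23,226 × 150%/9⌋ = $3,871. Book value $19,355.
Year 4: ⌊$19,355 × 150%/9⌋ = $3,225. Book value $16,130.
Year 5: ⌊$16,130 × 150%/9⌋ = $2,688. Book value $13,442.
Year 6: ⌊$13,442 × 150%/9⌋ = $2,240. Book value $11,202.
Year 7: ⌊$11,202 × 150%/9⌋ = $1,867. Book value $9,335.

$1,867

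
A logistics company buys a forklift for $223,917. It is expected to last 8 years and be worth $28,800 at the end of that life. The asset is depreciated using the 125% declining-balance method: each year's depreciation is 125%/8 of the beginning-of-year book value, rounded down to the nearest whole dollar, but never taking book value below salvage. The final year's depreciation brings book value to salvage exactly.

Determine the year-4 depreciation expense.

Depreciable base = $223,917 − $28,800 = $195,117.
Year 1: ⌊$223,917 × 125%/8⌋ = $34,987. Book value $188,930.
Year 2: ⌊$188,930 × 125%/8⌋ = $29,520. Book value $159,410.
Year 3: ⌊$159,410 × 125%/8⌋ = $24,907. Book value $134,503.
Year 4: ⌊$134,503 × 125%/8⌋ = $21,016. Book value $113,487.

$21,016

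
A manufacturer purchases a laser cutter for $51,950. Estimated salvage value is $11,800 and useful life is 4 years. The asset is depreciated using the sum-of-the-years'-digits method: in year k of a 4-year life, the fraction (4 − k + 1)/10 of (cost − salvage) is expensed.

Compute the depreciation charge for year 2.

$12,045

Depreciable base = $51,950 − $11,800 = $40,150.
Sum of the years' digits = 4+3+2+1 = 10.
Year 1: $40,150 × 4/10 = $16,060. Book value $35,890.
Year 2: $40,150 × 3/10 = $12,045. Book value $23,845.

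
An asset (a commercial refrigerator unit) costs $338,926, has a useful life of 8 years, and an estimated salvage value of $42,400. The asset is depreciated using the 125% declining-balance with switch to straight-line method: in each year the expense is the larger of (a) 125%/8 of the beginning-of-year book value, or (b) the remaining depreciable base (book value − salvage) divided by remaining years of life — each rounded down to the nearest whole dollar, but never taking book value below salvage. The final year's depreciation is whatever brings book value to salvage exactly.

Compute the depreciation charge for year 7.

$32,237

Depreciable base = $338,926 − $42,400 = $296,526.
Year 1: DB = ⌊$338,926 × 125%/8⌋ = $52,957; SL = ⌊$296,526/8⌋ = $37,065 → take DB $52,957. Book value $285,969.
Year 2: DB = ⌊$285,969 × 125%/8⌋ = $44,682; SL = ⌊$243,569/7⌋ = $34,795 → take DB $44,682. Book value $241,287.
Year 3: DB = ⌊$241,287 × 125%/8⌋ = $37,701; SL = ⌊$198,887/6⌋ = $33,147 → take DB $37,701. Book value $203,586.
Year 4: DB = ⌊$203,586 × 125%/8⌋ = $31,810; SL = ⌊$161,186/5⌋ = $32,237 → take SL $32,237. Book value $171,349.
Year 5: DB = ⌊$171,349 × 125%/8⌋ = $26,773; SL = ⌊$128,949/4⌋ = $32,237 → take SL $32,237. Book value $139,112.
Year 6: DB = ⌊$139,112 × 125%/8⌋ = $21,736; SL = ⌊$96,712/3⌋ = $32,237 → take SL $32,237. Book value $106,875.
Year 7: DB = ⌊$106,875 × 125%/8⌋ = $16,699; SL = ⌊$64,475/2⌋ = $32,237 → take SL $32,237. Book value $74,638.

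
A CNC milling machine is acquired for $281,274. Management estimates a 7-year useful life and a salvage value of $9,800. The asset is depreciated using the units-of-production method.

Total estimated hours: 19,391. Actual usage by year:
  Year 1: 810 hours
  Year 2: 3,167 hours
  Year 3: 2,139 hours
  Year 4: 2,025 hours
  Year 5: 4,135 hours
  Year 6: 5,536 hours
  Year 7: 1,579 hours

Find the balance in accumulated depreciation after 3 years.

Depreciable base = $281,274 − $9,800 = $271,474.
Rate = $271,474 / 19,391 hours = $14 per hour.
Year 1: 810 × $14 = $11,340. Book value $269,934.
Year 2: 3,167 × $14 = $44,338. Book value $225,596.
Year 3: 2,139 × $14 = $29,946. Book value $195,650.
Accumulated through year 3 = $281,274 − $195,650 = $85,624.

$85,624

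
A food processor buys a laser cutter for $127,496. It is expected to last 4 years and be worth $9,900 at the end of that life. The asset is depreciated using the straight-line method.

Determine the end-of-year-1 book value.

$98,097

Depreciable base = $127,496 − $9,900 = $117,596.
Annual expense = $117,596 / 4 = $29,399.
End of year 1: book value $98,097.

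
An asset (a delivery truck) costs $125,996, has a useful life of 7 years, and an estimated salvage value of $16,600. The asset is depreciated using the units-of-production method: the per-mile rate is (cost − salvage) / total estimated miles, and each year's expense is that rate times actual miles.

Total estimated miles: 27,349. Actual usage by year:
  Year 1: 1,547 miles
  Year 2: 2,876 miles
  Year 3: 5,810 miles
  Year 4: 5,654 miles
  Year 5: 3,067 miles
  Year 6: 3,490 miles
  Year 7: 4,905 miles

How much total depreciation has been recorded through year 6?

$89,776

Depreciable base = $125,996 − $16,600 = $109,396.
Rate = $109,396 / 27,349 miles = $4 per mile.
Year 1: 1,547 × $4 = $6,188. Book value $119,808.
Year 2: 2,876 × $4 = $11,504. Book value $108,304.
Year 3: 5,810 × $4 = $23,240. Book value $85,064.
Year 4: 5,654 × $4 = $22,616. Book value $62,448.
Year 5: 3,067 × $4 = $12,268. Book value $50,180.
Year 6: 3,490 × $4 = $13,960. Book value $36,220.
Accumulated through year 6 = $125,996 − $36,220 = $89,776.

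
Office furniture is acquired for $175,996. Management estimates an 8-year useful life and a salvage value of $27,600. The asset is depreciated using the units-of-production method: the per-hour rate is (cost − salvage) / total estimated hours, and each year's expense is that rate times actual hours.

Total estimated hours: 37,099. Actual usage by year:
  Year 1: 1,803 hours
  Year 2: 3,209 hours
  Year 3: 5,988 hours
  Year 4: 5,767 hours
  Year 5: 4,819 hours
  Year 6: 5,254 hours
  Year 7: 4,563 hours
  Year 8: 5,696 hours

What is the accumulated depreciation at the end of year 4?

$67,068

Depreciable base = $175,996 − $27,600 = $148,396.
Rate = $148,396 / 37,099 hours = $4 per hour.
Year 1: 1,803 × $4 = $7,212. Book value $168,784.
Year 2: 3,209 × $4 = $12,836. Book value $155,948.
Year 3: 5,988 × $4 = $23,952. Book value $131,996.
Year 4: 5,767 × $4 = $23,068. Book value $108,928.
Accumulated through year 4 = $175,996 − $108,928 = $67,068.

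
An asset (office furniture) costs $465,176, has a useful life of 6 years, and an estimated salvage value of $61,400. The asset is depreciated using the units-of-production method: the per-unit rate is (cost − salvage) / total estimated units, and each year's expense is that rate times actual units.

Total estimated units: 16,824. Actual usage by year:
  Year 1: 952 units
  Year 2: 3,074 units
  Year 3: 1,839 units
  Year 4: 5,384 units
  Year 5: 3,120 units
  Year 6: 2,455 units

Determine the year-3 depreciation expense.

$44,136

Depreciable base = $465,176 − $61,400 = $403,776.
Rate = $403,776 / 16,824 units = $24 per unit.
Year 1: 952 × $24 = $22,848. Book value $442,328.
Year 2: 3,074 × $24 = $73,776. Book value $368,552.
Year 3: 1,839 × $24 = $44,136. Book value $324,416.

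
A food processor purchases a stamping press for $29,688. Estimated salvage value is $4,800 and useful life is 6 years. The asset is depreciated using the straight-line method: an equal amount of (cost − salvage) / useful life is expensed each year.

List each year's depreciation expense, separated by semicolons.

$4,148; $4,148; $4,148; $4,148; $4,148; $4,148

Depreciable base = $29,688 − $4,800 = $24,888.
Annual expense = $24,888 / 6 = $4,148.
End of year 1: book value $25,540.
End of year 2: book value $21,392.
End of year 3: book value $17,244.
End of year 4: book value $13,096.
End of year 5: book value $8,948.
End of year 6: book value $4,800.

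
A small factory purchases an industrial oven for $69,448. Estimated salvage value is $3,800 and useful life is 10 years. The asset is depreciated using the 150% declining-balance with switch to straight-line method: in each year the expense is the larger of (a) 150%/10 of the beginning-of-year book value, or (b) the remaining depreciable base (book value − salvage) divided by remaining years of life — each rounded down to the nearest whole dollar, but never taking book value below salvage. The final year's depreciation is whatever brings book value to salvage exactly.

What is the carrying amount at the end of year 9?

Depreciable base = $69,448 − $3,800 = $65,648.
Year 1: DB = ⌊$69,448 × 150%/10⌋ = $10,417; SL = ⌊$65,648/10⌋ = $6,564 → take DB $10,417. Book value $59,031.
Year 2: DB = ⌊$59,031 × 150%/10⌋ = $8,854; SL = ⌊$55,231/9⌋ = $6,136 → take DB $8,854. Book value $50,177.
Year 3: DB = ⌊$50,177 × 150%/10⌋ = $7,526; SL = ⌊$46,377/8⌋ = $5,797 → take DB $7,526. Book value $42,651.
Year 4: DB = ⌊$42,651 × 150%/10⌋ = $6,397; SL = ⌊$38,851/7⌋ = $5,550 → take DB $6,397. Book value $36,254.
Year 5: DB = ⌊$36,254 × 150%/10⌋ = $5,438; SL = ⌊$32,454/6⌋ = $5,409 → take DB $5,438. Book value $30,816.
Year 6: DB = ⌊$30,816 × 150%/10⌋ = $4,622; SL = ⌊$27,016/5⌋ = $5,403 → take SL $5,403. Book value $25,413.
Year 7: DB = ⌊$25,413 × 150%/10⌋ = $3,811; SL = ⌊$21,613/4⌋ = $5,403 → take SL $5,403. Book value $20,010.
Year 8: DB = ⌊$20,010 × 150%/10⌋ = $3,001; SL = ⌊$16,210/3⌋ = $5,403 → take SL $5,403. Book value $14,607.
Year 9: DB = ⌊$14,607 × 150%/10⌋ = $2,191; SL = ⌊$10,807/2⌋ = $5,403 → take SL $5,403. Book value $9,204.

$9,204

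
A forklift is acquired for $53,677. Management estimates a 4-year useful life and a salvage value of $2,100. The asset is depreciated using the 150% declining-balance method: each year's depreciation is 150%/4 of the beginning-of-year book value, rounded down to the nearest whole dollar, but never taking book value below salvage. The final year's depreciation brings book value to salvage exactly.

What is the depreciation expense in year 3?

$7,863

Depreciable base = $53,677 − $2,100 = $51,577.
Year 1: ⌊$53,677 × 150%/4⌋ = $20,128. Book value $33,549.
Year 2: ⌊$33,549 × 150%/4⌋ = $12,580. Book value $20,969.
Year 3: ⌊$20,969 × 150%/4⌋ = $7,863. Book value $13,106.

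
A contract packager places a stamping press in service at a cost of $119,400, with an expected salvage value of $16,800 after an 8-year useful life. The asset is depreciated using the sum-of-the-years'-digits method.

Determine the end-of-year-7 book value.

Depreciable base = $119,400 − $16,800 = $102,600.
Sum of the years' digits = 8+7+6+5+4+3+2+1 = 36.
Year 1: $102,600 × 8/36 = $22,800. Book value $96,600.
Year 2: $102,600 × 7/36 = $19,950. Book value $76,650.
Year 3: $102,600 × 6/36 = $17,100. Book value $59,550.
Year 4: $102,600 × 5/36 = $14,250. Book value $45,300.
Year 5: $102,600 × 4/36 = $11,400. Book value $33,900.
Year 6: $102,600 × 3/36 = $8,550. Book value $25,350.
Year 7: $102,600 × 2/36 = $5,700. Book value $19,650.

$19,650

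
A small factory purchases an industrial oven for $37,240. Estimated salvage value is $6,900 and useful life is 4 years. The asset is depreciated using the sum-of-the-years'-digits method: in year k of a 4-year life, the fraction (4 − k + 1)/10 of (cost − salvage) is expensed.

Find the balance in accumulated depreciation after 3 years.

$27,306

Depreciable base = $37,240 − $6,900 = $30,340.
Sum of the years' digits = 4+3+2+1 = 10.
Year 1: $30,340 × 4/10 = $12,136. Book value $25,104.
Year 2: $30,340 × 3/10 = $9,102. Book value $16,002.
Year 3: $30,340 × 2/10 = $6,068. Book value $9,934.
Accumulated through year 3 = $37,240 − $9,934 = $27,306.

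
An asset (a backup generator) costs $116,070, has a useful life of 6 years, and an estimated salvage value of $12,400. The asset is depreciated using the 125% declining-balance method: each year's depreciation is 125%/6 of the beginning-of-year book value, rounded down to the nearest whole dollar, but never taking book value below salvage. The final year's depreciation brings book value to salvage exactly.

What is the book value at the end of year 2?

Depreciable base = $116,070 − $12,400 = $103,670.
Year 1: ⌊$116,070 × 125%/6⌋ = $24,181. Book value $91,889.
Year 2: ⌊$91,889 × 125%/6⌋ = $19,143. Book value $72,746.

$72,746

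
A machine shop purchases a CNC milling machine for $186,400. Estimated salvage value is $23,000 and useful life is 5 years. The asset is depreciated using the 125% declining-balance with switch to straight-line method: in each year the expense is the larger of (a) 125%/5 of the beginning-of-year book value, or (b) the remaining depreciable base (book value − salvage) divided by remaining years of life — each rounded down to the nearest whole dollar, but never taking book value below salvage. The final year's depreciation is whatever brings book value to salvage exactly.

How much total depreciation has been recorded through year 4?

$136,116

Depreciable base = $186,400 − $23,000 = $163,400.
Year 1: DB = ⌊$186,400 × 125%/5⌋ = $46,600; SL = ⌊$163,400/5⌋ = $32,680 → take DB $46,600. Book value $139,800.
Year 2: DB = ⌊$139,800 × 125%/5⌋ = $34,950; SL = ⌊$116,800/4⌋ = $29,200 → take DB $34,950. Book value $104,850.
Year 3: DB = ⌊$104,850 × 125%/5⌋ = $26,212; SL = ⌊$81,850/3⌋ = $27,283 → take SL $27,283. Book value $77,567.
Year 4: DB = ⌊$77,567 × 125%/5⌋ = $19,391; SL = ⌊$54,567/2⌋ = $27,283 → take SL $27,283. Book value $50,284.
Accumulated through year 4 = $186,400 − $50,284 = $136,116.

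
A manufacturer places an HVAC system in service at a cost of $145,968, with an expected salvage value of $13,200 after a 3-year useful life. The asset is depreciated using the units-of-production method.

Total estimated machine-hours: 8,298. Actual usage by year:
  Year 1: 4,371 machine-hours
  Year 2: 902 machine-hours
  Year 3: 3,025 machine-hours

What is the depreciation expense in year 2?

$14,432

Depreciable base = $145,968 − $13,200 = $132,768.
Rate = $132,768 / 8,298 machine-hours = $16 per machine-hour.
Year 1: 4,371 × $16 = $69,936. Book value $76,032.
Year 2: 902 × $16 = $14,432. Book value $61,600.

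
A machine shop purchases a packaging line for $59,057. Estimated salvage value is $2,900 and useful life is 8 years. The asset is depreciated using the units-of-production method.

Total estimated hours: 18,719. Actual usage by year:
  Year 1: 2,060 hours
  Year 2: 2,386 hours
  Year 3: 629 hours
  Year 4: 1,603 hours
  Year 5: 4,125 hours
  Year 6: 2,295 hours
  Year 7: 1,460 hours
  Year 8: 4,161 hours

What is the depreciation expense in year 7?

Depreciable base = $59,057 − $2,900 = $56,157.
Rate = $56,157 / 18,719 hours = $3 per hour.
Year 1: 2,060 × $3 = $6,180. Book value $52,877.
Year 2: 2,386 × $3 = $7,158. Book value $45,719.
Year 3: 629 × $3 = $1,887. Book value $43,832.
Year 4: 1,603 × $3 = $4,809. Book value $39,023.
Year 5: 4,125 × $3 = $12,375. Book value $26,648.
Year 6: 2,295 × $3 = $6,885. Book value $19,763.
Year 7: 1,460 × $3 = $4,380. Book value $15,383.

$4,380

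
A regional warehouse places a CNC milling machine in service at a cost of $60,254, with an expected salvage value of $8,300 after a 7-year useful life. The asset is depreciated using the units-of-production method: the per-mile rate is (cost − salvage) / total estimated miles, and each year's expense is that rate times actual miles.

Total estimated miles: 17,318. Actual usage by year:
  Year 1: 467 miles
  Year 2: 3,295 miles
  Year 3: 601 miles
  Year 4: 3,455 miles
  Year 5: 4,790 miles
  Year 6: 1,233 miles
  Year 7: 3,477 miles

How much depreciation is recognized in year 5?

$14,370

Depreciable base = $60,254 − $8,300 = $51,954.
Rate = $51,954 / 17,318 miles = $3 per mile.
Year 1: 467 × $3 = $1,401. Book value $58,853.
Year 2: 3,295 × $3 = $9,885. Book value $48,968.
Year 3: 601 × $3 = $1,803. Book value $47,165.
Year 4: 3,455 × $3 = $10,365. Book value $36,800.
Year 5: 4,790 × $3 = $14,370. Book value $22,430.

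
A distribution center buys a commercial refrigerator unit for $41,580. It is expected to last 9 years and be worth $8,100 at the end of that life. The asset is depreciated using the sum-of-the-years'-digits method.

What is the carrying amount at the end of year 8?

Depreciable base = $41,580 − $8,100 = $33,480.
Sum of the years' digits = 9+8+7+6+5+4+3+2+1 = 45.
Year 1: $33,480 × 9/45 = $6,696. Book value $34,884.
Year 2: $33,480 × 8/45 = $5,952. Book value $28,932.
Year 3: $33,480 × 7/45 = $5,208. Book value $23,724.
Year 4: $33,480 × 6/45 = $4,464. Book value $19,260.
Year 5: $33,480 × 5/45 = $3,720. Book value $15,540.
Year 6: $33,480 × 4/45 = $2,976. Book value $12,564.
Year 7: $33,480 × 3/45 = $2,232. Book value $10,332.
Year 8: $33,480 × 2/45 = $1,488. Book value $8,844.

$8,844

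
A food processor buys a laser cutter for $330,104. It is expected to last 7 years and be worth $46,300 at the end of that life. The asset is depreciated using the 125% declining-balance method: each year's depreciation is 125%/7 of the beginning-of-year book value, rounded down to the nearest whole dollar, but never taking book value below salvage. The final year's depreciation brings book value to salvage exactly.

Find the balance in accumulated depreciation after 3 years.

$147,141

Depreciable base = $330,104 − $46,300 = $283,804.
Year 1: ⌊$330,104 × 125%/7⌋ = $58,947. Book value $271,157.
Year 2: ⌊$271,157 × 125%/7⌋ = $48,420. Book value $222,737.
Year 3: ⌊$222,737 × 125%/7⌋ = $39,774. Book value $182,963.
Accumulated through year 3 = $330,104 − $182,963 = $147,141.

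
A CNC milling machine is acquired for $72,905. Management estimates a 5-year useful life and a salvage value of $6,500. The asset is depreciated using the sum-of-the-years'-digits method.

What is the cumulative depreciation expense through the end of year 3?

Depreciable base = $72,905 − $6,500 = $66,405.
Sum of the years' digits = 5+4+3+2+1 = 15.
Year 1: $66,405 × 5/15 = $22,135. Book value $50,770.
Year 2: $66,405 × 4/15 = $17,708. Book value $33,062.
Year 3: $66,405 × 3/15 = $13,281. Book value $19,781.
Accumulated through year 3 = $72,905 − $19,781 = $53,124.

$53,124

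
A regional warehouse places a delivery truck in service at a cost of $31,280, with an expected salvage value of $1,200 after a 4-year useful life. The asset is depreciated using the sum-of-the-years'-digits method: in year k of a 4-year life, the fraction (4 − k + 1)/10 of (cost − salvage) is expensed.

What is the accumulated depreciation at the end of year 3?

$27,072

Depreciable base = $31,280 − $1,200 = $30,080.
Sum of the years' digits = 4+3+2+1 = 10.
Year 1: $30,080 × 4/10 = $12,032. Book value $19,248.
Year 2: $30,080 × 3/10 = $9,024. Book value $10,224.
Year 3: $30,080 × 2/10 = $6,016. Book value $4,208.
Accumulated through year 3 = $31,280 − $4,208 = $27,072.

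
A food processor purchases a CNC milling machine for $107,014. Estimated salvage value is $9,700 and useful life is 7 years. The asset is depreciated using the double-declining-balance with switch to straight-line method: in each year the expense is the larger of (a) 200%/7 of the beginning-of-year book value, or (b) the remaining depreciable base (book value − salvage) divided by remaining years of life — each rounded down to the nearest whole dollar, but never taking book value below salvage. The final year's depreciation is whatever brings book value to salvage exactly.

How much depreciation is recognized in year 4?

Depreciable base = $107,014 − $9,700 = $97,314.
Year 1: DB = ⌊$107,014 × 200%/7⌋ = $30,575; SL = ⌊$97,314/7⌋ = $13,902 → take DB $30,575. Book value $76,439.
Year 2: DB = ⌊$76,439 × 200%/7⌋ = $21,839; SL = ⌊$66,739/6⌋ = $11,123 → take DB $21,839. Book value $54,600.
Year 3: DB = ⌊$54,600 × 200%/7⌋ = $15,600; SL = ⌊$44,900/5⌋ = $8,980 → take DB $15,600. Book value $39,000.
Year 4: DB = ⌊$39,000 × 200%/7⌋ = $11,142; SL = ⌊$29,300/4⌋ = $7,325 → take DB $11,142. Book value $27,858.

$11,142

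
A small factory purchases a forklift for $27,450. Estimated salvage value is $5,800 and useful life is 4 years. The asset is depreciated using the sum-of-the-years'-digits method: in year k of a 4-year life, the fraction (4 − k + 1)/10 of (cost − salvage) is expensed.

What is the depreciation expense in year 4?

Depreciable base = $27,450 − $5,800 = $21,650.
Sum of the years' digits = 4+3+2+1 = 10.
Year 1: $21,650 × 4/10 = $8,660. Book value $18,790.
Year 2: $21,650 × 3/10 = $6,495. Book value $12,295.
Year 3: $21,650 × 2/10 = $4,330. Book value $7,965.
Year 4: $21,650 × 1/10 = $2,165. Book value $5,800.

$2,165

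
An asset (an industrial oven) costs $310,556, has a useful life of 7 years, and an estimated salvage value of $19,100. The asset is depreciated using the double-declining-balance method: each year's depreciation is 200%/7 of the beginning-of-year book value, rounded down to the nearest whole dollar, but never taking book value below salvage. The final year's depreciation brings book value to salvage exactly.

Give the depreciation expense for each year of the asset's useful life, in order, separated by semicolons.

$88,730; $63,378; $45,270; $32,336; $23,097; $16,498; $22,147

Depreciable base = $310,556 − $19,100 = $291,456.
Year 1: ⌊$310,556 × 200%/7⌋ = $88,730. Book value $221,826.
Year 2: ⌊$221,826 × 200%/7⌋ = $63,378. Book value $158,448.
Year 3: ⌊$158,448 × 200%/7⌋ = $45,270. Book value $113,178.
Year 4: ⌊$113,178 × 200%/7⌋ = $32,336. Book value $80,842.
Year 5: ⌊$80,842 × 200%/7⌋ = $23,097. Book value $57,745.
Year 6: ⌊$57,745 × 200%/7⌋ = $16,498. Book value $41,247.
Year 7 (final): $41,247 − $19,100 = $22,147. Book value $19,100.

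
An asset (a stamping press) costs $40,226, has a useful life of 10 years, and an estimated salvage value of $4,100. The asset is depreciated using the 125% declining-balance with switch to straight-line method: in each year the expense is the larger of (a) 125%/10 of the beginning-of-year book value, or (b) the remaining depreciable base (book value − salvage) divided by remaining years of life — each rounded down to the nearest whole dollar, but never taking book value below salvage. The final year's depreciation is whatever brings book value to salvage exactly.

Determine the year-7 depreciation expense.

$3,247

Depreciable base = $40,226 − $4,100 = $36,126.
Year 1: DB = ⌊$40,226 × 125%/10⌋ = $5,028; SL = ⌊$36,126/10⌋ = $3,612 → take DB $5,028. Book value $35,198.
Year 2: DB = ⌊$35,198 × 125%/10⌋ = $4,399; SL = ⌊$31,098/9⌋ = $3,455 → take DB $4,399. Book value $30,799.
Year 3: DB = ⌊$30,799 × 125%/10⌋ = $3,849; SL = ⌊$26,699/8⌋ = $3,337 → take DB $3,849. Book value $26,950.
Year 4: DB = ⌊$26,950 × 125%/10⌋ = $3,368; SL = ⌊$22,850/7⌋ = $3,264 → take DB $3,368. Book value $23,582.
Year 5: DB = ⌊$23,582 × 125%/10⌋ = $2,947; SL = ⌊$19,482/6⌋ = $3,247 → take SL $3,247. Book value $20,335.
Year 6: DB = ⌊$20,335 × 125%/10⌋ = $2,541; SL = ⌊$16,235/5⌋ = $3,247 → take SL $3,247. Book value $17,088.
Year 7: DB = ⌊$17,088 × 125%/10⌋ = $2,136; SL = ⌊$12,988/4⌋ = $3,247 → take SL $3,247. Book value $13,841.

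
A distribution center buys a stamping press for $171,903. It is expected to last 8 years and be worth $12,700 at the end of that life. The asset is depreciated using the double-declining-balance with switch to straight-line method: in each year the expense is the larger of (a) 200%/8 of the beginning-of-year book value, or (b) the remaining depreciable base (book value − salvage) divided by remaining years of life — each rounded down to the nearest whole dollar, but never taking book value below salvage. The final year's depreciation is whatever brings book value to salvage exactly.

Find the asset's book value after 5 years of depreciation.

$40,794

Depreciable base = $171,903 − $12,700 = $159,203.
Year 1: DB = ⌊$171,903 × 200%/8⌋ = $42,975; SL = ⌊$159,203/8⌋ = $19,900 → take DB $42,975. Book value $128,928.
Year 2: DB = ⌊$128,928 × 200%/8⌋ = $32,232; SL = ⌊$116,228/7⌋ = $16,604 → take DB $32,232. Book value $96,696.
Year 3: DB = ⌊$96,696 × 200%/8⌋ = $24,174; SL = ⌊$83,996/6⌋ = $13,999 → take DB $24,174. Book value $72,522.
Year 4: DB = ⌊$72,522 × 200%/8⌋ = $18,130; SL = ⌊$59,822/5⌋ = $11,964 → take DB $18,130. Book value $54,392.
Year 5: DB = ⌊$54,392 × 200%/8⌋ = $13,598; SL = ⌊$41,692/4⌋ = $10,423 → take DB $13,598. Book value $40,794.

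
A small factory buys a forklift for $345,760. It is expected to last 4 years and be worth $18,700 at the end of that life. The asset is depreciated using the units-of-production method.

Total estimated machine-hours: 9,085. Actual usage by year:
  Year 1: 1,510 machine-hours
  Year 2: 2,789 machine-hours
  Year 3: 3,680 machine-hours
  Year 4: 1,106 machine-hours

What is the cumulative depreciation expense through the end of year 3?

Depreciable base = $345,760 − $18,700 = $327,060.
Rate = $327,060 / 9,085 machine-hours = $36 per machine-hour.
Year 1: 1,510 × $36 = $54,360. Book value $291,400.
Year 2: 2,789 × $36 = $100,404. Book value $190,996.
Year 3: 3,680 × $36 = $132,480. Book value $58,516.
Accumulated through year 3 = $345,760 − $58,516 = $287,244.

$287,244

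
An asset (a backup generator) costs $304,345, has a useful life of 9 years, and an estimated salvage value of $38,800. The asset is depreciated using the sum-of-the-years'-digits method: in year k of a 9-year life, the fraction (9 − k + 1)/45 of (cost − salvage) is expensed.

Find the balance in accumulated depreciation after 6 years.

Depreciable base = $304,345 − $38,800 = $265,545.
Sum of the years' digits = 9+8+7+6+5+4+3+2+1 = 45.
Year 1: $265,545 × 9/45 = $53,109. Book value $251,236.
Year 2: $265,545 × 8/45 = $47,208. Book value $204,028.
Year 3: $265,545 × 7/45 = $41,307. Book value $162,721.
Year 4: $265,545 × 6/45 = $35,406. Book value $127,315.
Year 5: $265,545 × 5/45 = $29,505. Book value $97,810.
Year 6: $265,545 × 4/45 = $23,604. Book value $74,206.
Accumulated through year 6 = $304,345 − $74,206 = $230,139.

$230,139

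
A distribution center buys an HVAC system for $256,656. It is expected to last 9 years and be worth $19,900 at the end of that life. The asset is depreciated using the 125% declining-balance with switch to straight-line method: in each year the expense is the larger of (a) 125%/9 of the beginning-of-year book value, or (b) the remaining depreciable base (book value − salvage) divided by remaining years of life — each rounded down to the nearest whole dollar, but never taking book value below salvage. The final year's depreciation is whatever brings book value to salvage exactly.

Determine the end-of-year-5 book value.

Depreciable base = $256,656 − $19,900 = $236,756.
Year 1: DB = ⌊$256,656 × 125%/9⌋ = $35,646; SL = ⌊$236,756/9⌋ = $26,306 → take DB $35,646. Book value $221,010.
Year 2: DB = ⌊$221,010 × 125%/9⌋ = $30,695; SL = ⌊$201,110/8⌋ = $25,138 → take DB $30,695. Book value $190,315.
Year 3: DB = ⌊$190,315 × 125%/9⌋ = $26,432; SL = ⌊$170,415/7⌋ = $24,345 → take DB $26,432. Book value $163,883.
Year 4: DB = ⌊$163,883 × 125%/9⌋ = $22,761; SL = ⌊$143,983/6⌋ = $23,997 → take SL $23,997. Book value $139,886.
Year 5: DB = ⌊$139,886 × 125%/9⌋ = $19,428; SL = ⌊$119,986/5⌋ = $23,997 → take SL $23,997. Book value $115,889.

$115,889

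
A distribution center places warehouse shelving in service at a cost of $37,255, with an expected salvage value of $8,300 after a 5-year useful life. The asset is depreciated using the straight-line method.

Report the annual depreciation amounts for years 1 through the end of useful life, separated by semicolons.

$5,791; $5,791; $5,791; $5,791; $5,791

Depreciable base = $37,255 − $8,300 = $28,955.
Annual expense = $28,955 / 5 = $5,791.
End of year 1: book value $31,464.
End of year 2: book value $25,673.
End of year 3: book value $19,882.
End of year 4: book value $14,091.
End of year 5: book value $8,300.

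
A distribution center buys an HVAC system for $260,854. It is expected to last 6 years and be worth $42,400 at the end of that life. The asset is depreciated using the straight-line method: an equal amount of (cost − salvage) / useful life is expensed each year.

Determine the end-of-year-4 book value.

Depreciable base = $260,854 − $42,400 = $218,454.
Annual expense = $218,454 / 6 = $36,409.
End of year 1: book value $224,445.
End of year 2: book value $188,036.
End of year 3: book value $151,627.
End of year 4: book value $115,218.

$115,218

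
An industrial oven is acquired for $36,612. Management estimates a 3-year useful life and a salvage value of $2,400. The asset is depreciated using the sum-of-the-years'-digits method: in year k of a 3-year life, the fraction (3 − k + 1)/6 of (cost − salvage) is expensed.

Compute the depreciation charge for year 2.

$11,404

Depreciable base = $36,612 − $2,400 = $34,212.
Sum of the years' digits = 3+2+1 = 6.
Year 1: $34,212 × 3/6 = $17,106. Book value $19,506.
Year 2: $34,212 × 2/6 = $11,404. Book value $8,102.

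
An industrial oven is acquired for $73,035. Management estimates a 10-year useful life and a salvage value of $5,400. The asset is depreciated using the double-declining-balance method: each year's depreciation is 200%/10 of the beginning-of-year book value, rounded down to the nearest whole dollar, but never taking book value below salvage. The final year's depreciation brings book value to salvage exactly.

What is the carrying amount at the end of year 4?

Depreciable base = $73,035 − $5,400 = $67,635.
Year 1: ⌊$73,035 × 200%/10⌋ = $14,607. Book value $58,428.
Year 2: ⌊$58,428 × 200%/10⌋ = $11,685. Book value $46,743.
Year 3: ⌊$46,743 × 200%/10⌋ = $9,348. Book value $37,395.
Year 4: ⌊$37,395 × 200%/10⌋ = $7,479. Book value $29,916.

$29,916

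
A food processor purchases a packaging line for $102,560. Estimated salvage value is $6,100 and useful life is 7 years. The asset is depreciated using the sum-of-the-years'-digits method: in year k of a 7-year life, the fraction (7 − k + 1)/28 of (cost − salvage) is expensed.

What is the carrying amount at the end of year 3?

Depreciable base = $102,560 − $6,100 = $96,460.
Sum of the years' digits = 7+6+5+4+3+2+1 = 28.
Year 1: $96,460 × 7/28 = $24,115. Book value $78,445.
Year 2: $96,460 × 6/28 = $20,670. Book value $57,775.
Year 3: $96,460 × 5/28 = $17,225. Book value $40,550.

$40,550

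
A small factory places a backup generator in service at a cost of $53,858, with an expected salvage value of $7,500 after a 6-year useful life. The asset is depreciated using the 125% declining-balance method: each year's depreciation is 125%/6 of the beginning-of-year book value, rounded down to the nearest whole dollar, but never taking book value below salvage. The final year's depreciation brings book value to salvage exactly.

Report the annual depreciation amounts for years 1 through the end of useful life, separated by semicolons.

$11,220; $8,882; $7,032; $5,567; $4,407; $9,250

Depreciable base = $53,858 − $7,500 = $46,358.
Year 1: ⌊$53,858 × 125%/6⌋ = $11,220. Book value $42,638.
Year 2: ⌊$42,638 × 125%/6⌋ = $8,882. Book value $33,756.
Year 3: ⌊$33,756 × 125%/6⌋ = $7,032. Book value $26,724.
Year 4: ⌊$26,724 × 125%/6⌋ = $5,567. Book value $21,157.
Year 5: ⌊$21,157 × 125%/6⌋ = $4,407. Book value $16,750.
Year 6 (final): $16,750 − $7,500 = $9,250. Book value $7,500.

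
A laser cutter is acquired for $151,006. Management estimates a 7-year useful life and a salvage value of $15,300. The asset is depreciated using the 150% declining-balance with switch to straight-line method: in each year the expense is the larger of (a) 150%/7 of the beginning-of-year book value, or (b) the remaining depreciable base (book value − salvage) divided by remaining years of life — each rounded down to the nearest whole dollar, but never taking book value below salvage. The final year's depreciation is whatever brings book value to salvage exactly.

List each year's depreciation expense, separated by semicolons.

$32,358; $25,424; $19,976; $15,696; $14,084; $14,084; $14,084

Depreciable base = $151,006 − $15,300 = $135,706.
Year 1: DB = ⌊$151,006 × 150%/7⌋ = $32,358; SL = ⌊$135,706/7⌋ = $19,386 → take DB $32,358. Book value $118,648.
Year 2: DB = ⌊$118,648 × 150%/7⌋ = $25,424; SL = ⌊$103,348/6⌋ = $17,224 → take DB $25,424. Book value $93,224.
Year 3: DB = ⌊$93,224 × 150%/7⌋ = $19,976; SL = ⌊$77,924/5⌋ = $15,584 → take DB $19,976. Book value $73,248.
Year 4: DB = ⌊$73,248 × 150%/7⌋ = $15,696; SL = ⌊$57,948/4⌋ = $14,487 → take DB $15,696. Book value $57,552.
Year 5: DB = ⌊$57,552 × 150%/7⌋ = $12,332; SL = ⌊$42,252/3⌋ = $14,084 → take SL $14,084. Book value $43,468.
Year 6: DB = ⌊$43,468 × 150%/7⌋ = $9,314; SL = ⌊$28,168/2⌋ = $14,084 → take SL $14,084. Book value $29,384.
Year 7 (final): $29,384 − $15,300 = $14,084. Book value $15,300.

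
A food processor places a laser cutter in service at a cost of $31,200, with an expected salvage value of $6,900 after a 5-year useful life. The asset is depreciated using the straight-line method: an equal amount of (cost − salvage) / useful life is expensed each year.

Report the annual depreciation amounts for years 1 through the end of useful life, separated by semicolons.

$4,860; $4,860; $4,860; $4,860; $4,860

Depreciable base = $31,200 − $6,900 = $24,300.
Annual expense = $24,300 / 5 = $4,860.
End of year 1: book value $26,340.
End of year 2: book value $21,480.
End of year 3: book value $16,620.
End of year 4: book value $11,760.
End of year 5: book value $6,900.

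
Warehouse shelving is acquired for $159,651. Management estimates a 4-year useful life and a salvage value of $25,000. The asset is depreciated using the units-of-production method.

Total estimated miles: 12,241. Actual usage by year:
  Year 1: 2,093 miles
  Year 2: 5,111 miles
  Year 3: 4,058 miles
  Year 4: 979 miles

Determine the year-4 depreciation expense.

Depreciable base = $159,651 − $25,000 = $134,651.
Rate = $134,651 / 12,241 miles = $11 per mile.
Year 1: 2,093 × $11 = $23,023. Book value $136,628.
Year 2: 5,111 × $11 = $56,221. Book value $80,407.
Year 3: 4,058 × $11 = $44,638. Book value $35,769.
Year 4: 979 × $11 = $10,769. Book value $25,000.

$10,769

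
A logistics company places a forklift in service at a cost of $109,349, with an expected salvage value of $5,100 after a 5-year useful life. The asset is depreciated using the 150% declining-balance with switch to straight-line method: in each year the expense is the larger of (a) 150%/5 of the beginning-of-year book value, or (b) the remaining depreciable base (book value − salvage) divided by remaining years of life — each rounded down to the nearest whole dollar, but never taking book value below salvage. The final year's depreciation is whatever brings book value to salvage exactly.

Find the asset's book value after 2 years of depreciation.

$53,582

Depreciable base = $109,349 − $5,100 = $104,249.
Year 1: DB = ⌊$109,349 × 150%/5⌋ = $32,804; SL = ⌊$104,249/5⌋ = $20,849 → take DB $32,804. Book value $76,545.
Year 2: DB = ⌊$76,545 × 150%/5⌋ = $22,963; SL = ⌊$71,445/4⌋ = $17,861 → take DB $22,963. Book value $53,582.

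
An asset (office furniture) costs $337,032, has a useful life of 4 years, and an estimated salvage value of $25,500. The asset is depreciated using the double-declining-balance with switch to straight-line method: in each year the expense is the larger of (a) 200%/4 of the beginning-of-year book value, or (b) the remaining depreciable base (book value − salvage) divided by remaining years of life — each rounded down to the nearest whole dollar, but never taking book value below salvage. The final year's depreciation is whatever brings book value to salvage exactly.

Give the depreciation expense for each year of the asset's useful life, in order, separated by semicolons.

Depreciable base = $337,032 − $25,500 = $311,532.
Year 1: DB = ⌊$337,032 × 200%/4⌋ = $168,516; SL = ⌊$311,532/4⌋ = $77,883 → take DB $168,516. Book value $168,516.
Year 2: DB = ⌊$168,516 × 200%/4⌋ = $84,258; SL = ⌊$143,016/3⌋ = $47,672 → take DB $84,258. Book value $84,258.
Year 3: DB = ⌊$84,258 × 200%/4⌋ = $42,129; SL = ⌊$58,758/2⌋ = $29,379 → take DB $42,129. Book value $42,129.
Year 4 (final): $42,129 − $25,500 = $16,629. Book value $25,500.

$168,516; $84,258; $42,129; $16,629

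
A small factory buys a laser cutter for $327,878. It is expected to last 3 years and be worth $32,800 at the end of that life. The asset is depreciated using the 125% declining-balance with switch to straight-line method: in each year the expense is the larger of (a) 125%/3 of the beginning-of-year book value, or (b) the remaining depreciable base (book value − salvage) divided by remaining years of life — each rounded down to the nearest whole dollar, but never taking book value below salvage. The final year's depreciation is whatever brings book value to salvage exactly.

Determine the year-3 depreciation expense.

$78,771

Depreciable base = $327,878 − $32,800 = $295,078.
Year 1: DB = ⌊$327,878 × 125%/3⌋ = $136,615; SL = ⌊$295,078/3⌋ = $98,359 → take DB $136,615. Book value $191,263.
Year 2: DB = ⌊$191,263 × 125%/3⌋ = $79,692; SL = ⌊$158,463/2⌋ = $79,231 → take DB $79,692. Book value $111,571.
Year 3 (final): $111,571 − $32,800 = $78,771. Book value $32,800.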